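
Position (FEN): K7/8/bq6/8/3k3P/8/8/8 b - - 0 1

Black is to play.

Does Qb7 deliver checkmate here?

After Qb7: white king on a8; in check: yes, from the black queen on b7.
King squares — a7: attacked by Qb7; b7: attacked by Ba6; b8: attacked by Qb7.
White has no legal moves → checkmate.

yes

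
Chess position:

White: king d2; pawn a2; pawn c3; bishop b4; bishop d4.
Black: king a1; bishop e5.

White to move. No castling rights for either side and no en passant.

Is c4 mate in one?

no

After c4: black king on a1; in check: yes, from the white bishop on d4.
Black has 3 legal replies: Kxa2, Kb1, Bxd4.
In check but a legal move exists → not checkmate.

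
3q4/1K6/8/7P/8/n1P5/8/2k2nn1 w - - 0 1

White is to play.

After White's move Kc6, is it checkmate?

After Kc6: black king on c1; in check: no.
Black is not in check, so this cannot be checkmate.

no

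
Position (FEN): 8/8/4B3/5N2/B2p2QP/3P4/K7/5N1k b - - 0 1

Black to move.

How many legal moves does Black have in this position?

0

Black to move; king on h1.
In check: no.
Legal moves: none.
Count: 0.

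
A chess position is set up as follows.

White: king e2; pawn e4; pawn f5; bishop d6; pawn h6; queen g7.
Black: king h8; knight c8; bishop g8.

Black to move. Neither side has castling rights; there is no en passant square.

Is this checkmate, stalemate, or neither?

checkmate

Black to move; black king on h8.
In check: yes, from the white queen on g7.
King squares — g7: attacked by Ph6; h7: attacked by Qg7; g8: own bishop.
Legal moves for Black: none.
In check with no legal moves → checkmate.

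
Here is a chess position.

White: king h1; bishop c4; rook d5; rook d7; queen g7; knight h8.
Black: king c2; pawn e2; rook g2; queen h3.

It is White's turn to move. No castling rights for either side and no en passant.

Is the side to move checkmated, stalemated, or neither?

White to move; white king on h1.
In check: yes, from the black queen on h3.
King squares — g1: attacked by Rg2; g2: attacked by Qh3; h2: attacked by Rg2.
Legal moves for White: none.
In check with no legal moves → checkmate.

checkmate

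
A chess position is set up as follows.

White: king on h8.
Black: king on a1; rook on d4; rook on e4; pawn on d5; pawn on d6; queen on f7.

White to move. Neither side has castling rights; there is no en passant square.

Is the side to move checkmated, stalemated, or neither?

stalemate

White to move; white king on h8.
In check: no.
King squares — g7: attacked by Qf7; h7: attacked by Qf7; g8: attacked by Qf7.
Legal moves for White: none.
Not in check and no legal moves → stalemate.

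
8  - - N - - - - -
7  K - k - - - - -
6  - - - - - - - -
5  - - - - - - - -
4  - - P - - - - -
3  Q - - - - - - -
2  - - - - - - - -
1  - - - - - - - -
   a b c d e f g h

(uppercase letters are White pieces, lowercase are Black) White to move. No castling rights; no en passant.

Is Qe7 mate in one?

After Qe7: black king on c7; in check: yes, from the white queen on e7.
Black has 2 legal replies: Kxc8, Kc6.
In check but a legal move exists → not checkmate.

no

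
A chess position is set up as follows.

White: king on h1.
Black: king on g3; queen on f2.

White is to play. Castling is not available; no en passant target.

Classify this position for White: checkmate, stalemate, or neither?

White to move; white king on h1.
In check: no.
King squares — g1: attacked by Qf2; g2: attacked by Qf2; h2: attacked by Qf2.
Legal moves for White: none.
Not in check and no legal moves → stalemate.

stalemate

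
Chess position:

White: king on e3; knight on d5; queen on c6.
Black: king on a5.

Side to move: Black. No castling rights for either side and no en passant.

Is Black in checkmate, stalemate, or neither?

stalemate

Black to move; black king on a5.
In check: no.
King squares — a4: attacked by Qc6; b4: attacked by Nd5; b5: attacked by Qc6; a6: attacked by Qc6; b6: attacked by Nd5.
Legal moves for Black: none.
Not in check and no legal moves → stalemate.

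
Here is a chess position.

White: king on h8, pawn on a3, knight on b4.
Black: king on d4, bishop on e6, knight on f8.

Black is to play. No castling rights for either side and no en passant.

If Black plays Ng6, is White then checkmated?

no

After Ng6: white king on h8; in check: yes, from the black knight on g6.
White has 2 legal replies: Kh7, Kg7.
In check but a legal move exists → not checkmate.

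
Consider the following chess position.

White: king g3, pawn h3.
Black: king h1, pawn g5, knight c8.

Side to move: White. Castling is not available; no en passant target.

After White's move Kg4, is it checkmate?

no

After Kg4: black king on h1; in check: no.
Black is not in check, so this cannot be checkmate.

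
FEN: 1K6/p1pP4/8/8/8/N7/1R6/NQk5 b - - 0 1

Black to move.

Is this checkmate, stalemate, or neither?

checkmate

Black to move; black king on c1.
In check: yes, from the white queen on b1.
King squares — b1: attacked by Rb2; d1: attacked by Qb1; b2: attacked by Qb1; c2: attacked by Na1; d2: attacked by Rb2.
Legal moves for Black: none.
In check with no legal moves → checkmate.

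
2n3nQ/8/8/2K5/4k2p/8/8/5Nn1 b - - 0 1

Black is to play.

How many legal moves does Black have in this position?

15

Black to move; king on e4.
In check: no.
Legal moves: Nge7, Nh6, Nf6, Nce7, Na7, Nd6, Nb6, Kf5, Kf4, Kf3, Kd3, Nh3, Nf3, Ne2, h3.
Count: 15.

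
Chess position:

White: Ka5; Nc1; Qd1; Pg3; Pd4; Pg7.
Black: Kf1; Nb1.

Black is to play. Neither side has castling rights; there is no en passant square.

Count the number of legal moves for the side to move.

Black to move; king on f1.
In check: yes, from the white queen on d1.
Legal moves: Kg2, Kf2.
Count: 2.

2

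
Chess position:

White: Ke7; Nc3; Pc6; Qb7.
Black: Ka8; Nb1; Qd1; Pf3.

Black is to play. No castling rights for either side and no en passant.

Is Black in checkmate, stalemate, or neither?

checkmate

Black to move; black king on a8.
In check: yes, from the white queen on b7.
King squares — a7: attacked by Qb7; b7: attacked by Pc6; b8: attacked by Qb7.
Legal moves for Black: none.
In check with no legal moves → checkmate.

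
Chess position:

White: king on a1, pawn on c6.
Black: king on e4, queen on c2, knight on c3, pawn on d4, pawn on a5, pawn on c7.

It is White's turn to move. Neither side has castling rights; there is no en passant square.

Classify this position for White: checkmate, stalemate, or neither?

stalemate

White to move; white king on a1.
In check: no.
King squares — b1: attacked by Qc2; a2: attacked by Qc2; b2: attacked by Qc2.
Legal moves for White: none.
Not in check and no legal moves → stalemate.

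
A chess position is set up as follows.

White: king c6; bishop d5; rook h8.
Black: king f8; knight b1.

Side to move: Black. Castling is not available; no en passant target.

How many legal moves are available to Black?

2

Black to move; king on f8.
In check: yes, from the white rook on h8.
Legal moves: Kg7, Ke7.
Count: 2.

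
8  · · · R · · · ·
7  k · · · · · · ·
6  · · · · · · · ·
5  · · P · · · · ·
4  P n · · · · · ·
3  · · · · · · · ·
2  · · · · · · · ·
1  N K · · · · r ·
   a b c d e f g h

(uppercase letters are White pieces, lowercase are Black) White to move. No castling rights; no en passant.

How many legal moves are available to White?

White to move; king on b1.
In check: yes, from the black rook on g1.
Legal moves: Kb2, Rd1.
Count: 2.

2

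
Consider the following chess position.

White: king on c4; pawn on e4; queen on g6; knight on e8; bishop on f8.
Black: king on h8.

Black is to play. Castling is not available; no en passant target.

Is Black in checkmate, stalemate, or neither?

stalemate

Black to move; black king on h8.
In check: no.
King squares — g7: attacked by Qg6; h7: attacked by Qg6; g8: attacked by Qg6.
Legal moves for Black: none.
Not in check and no legal moves → stalemate.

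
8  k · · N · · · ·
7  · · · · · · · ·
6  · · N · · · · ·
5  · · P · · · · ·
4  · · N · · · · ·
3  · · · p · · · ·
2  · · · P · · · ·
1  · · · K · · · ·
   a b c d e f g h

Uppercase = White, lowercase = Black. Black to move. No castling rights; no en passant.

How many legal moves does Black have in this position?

0

Black to move; king on a8.
In check: no.
Legal moves: none.
Count: 0.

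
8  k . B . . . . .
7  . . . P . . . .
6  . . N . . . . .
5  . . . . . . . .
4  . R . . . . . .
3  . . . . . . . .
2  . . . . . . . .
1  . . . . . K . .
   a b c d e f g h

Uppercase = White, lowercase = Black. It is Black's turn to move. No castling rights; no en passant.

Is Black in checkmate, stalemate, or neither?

stalemate

Black to move; black king on a8.
In check: no.
King squares — a7: attacked by Nc6; b7: attacked by Rb4; b8: attacked by Rb4.
Legal moves for Black: none.
Not in check and no legal moves → stalemate.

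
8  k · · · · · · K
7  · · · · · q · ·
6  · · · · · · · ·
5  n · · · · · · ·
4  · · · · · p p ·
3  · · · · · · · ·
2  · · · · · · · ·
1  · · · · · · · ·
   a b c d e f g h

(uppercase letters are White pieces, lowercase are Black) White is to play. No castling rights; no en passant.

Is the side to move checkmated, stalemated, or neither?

stalemate

White to move; white king on h8.
In check: no.
King squares — g7: attacked by Qf7; h7: attacked by Qf7; g8: attacked by Qf7.
Legal moves for White: none.
Not in check and no legal moves → stalemate.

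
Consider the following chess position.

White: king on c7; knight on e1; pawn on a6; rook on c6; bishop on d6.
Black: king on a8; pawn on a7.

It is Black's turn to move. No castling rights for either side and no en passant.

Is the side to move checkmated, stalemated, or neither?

Black to move; black king on a8.
In check: no.
King squares — a7: own pawn; b7: attacked by Pa6; b8: attacked by Kc7.
Legal moves for Black: none.
Not in check and no legal moves → stalemate.

stalemate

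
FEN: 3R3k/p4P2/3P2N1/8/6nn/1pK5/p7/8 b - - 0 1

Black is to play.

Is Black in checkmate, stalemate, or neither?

neither

Black to move; black king on h8.
In check: yes, from the white knight on g6 and the white rook on d8.
Legal moves for Black: Kh7, Kg7.
Black is in check but has 2 legal moves → neither.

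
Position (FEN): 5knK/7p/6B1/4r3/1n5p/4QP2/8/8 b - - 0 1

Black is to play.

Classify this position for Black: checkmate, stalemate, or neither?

neither

Black to move; black king on f8.
In check: no.
Legal moves for Black include: Ne7, Nh6, Nf6, Ke7, Re8, Re7, Re6, Rh5, Rg5, Rf5, Rd5, Rc5, Rb5, Ra5, Re4, Rxe3, Nc6, Na6, ... (list truncated; more exist).
Black has legal moves and is not in check → neither.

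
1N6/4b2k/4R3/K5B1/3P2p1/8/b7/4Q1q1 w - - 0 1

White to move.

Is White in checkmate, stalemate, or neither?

neither

White to move; white king on a5.
In check: no.
Legal moves for White include: Nd7, Nc6, Na6, Rxe7+, Rh6+, Rg6, Rf6, Rd6, Rc6, Rb6, Ra6, Re5, Re4, Re3, Re2, Bxe7, Bh6, Bf6, ... (list truncated; more exist).
White has legal moves and is not in check → neither.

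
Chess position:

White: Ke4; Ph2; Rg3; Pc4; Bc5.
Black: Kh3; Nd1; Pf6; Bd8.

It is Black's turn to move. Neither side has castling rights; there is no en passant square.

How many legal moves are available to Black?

Black to move; king on h3.
In check: yes, from the white rook on g3.
Legal moves: Kh4, Kxh2.
Count: 2.

2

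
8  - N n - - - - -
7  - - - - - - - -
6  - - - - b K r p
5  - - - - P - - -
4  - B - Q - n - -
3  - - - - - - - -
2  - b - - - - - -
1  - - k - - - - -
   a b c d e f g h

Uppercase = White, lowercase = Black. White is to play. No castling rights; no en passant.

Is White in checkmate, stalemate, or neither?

checkmate

White to move; white king on f6.
In check: yes, from the black rook on g6.
King squares — e5: own pawn; f5: attacked by Be6; g5: attacked by Rg6; e6: attacked by Nf4; g6: attacked by Nf4; e7: attacked by Nc8; f7: attacked by Be6; g7: attacked by Rg6.
Legal moves for White: none.
In check with no legal moves → checkmate.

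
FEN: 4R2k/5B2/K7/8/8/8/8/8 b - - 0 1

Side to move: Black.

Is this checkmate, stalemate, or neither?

Black to move; black king on h8.
In check: yes, from the white rook on e8.
Legal moves for Black: Kh7, Kg7.
Black is in check but has 2 legal moves → neither.

neither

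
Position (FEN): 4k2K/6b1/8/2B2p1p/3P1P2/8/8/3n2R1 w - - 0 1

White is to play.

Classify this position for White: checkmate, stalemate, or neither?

neither

White to move; white king on h8.
In check: yes, from the black bishop on g7.
King squares — g7: available; h7: available; g8: available.
Legal moves for White: Kg8, Kh7, Kxg7, Rxg7.
White is in check but has 4 legal moves → neither.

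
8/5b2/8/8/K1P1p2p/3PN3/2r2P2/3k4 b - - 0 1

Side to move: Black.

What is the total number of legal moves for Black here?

4

Black to move; king on d1.
In check: yes, from the white knight on e3.
Legal moves: Ke2, Kd2, Ke1, Kc1.
Count: 4.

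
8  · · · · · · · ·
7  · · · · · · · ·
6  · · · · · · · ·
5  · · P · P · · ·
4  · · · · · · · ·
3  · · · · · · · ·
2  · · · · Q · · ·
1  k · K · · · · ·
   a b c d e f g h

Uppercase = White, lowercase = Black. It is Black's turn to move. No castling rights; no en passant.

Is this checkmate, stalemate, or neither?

stalemate

Black to move; black king on a1.
In check: no.
King squares — b1: attacked by Kc1; a2: attacked by Qe2; b2: attacked by Kc1.
Legal moves for Black: none.
Not in check and no legal moves → stalemate.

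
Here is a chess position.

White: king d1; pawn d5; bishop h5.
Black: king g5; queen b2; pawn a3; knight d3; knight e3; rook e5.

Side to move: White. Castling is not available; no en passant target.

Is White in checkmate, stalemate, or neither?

White to move; white king on d1.
In check: yes, from the black knight on e3.
King squares — c1: attacked by Qb2; e1: attacked by Nd3; c2: attacked by Qb2; d2: attacked by Qb2; e2: attacked by Qb2.
Legal moves for White: none.
In check with no legal moves → checkmate.

checkmate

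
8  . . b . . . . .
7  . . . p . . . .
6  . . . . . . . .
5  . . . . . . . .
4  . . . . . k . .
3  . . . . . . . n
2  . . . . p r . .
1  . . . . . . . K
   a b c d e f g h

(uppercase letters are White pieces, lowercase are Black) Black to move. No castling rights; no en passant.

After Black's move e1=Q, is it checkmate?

yes

After e1=Q: white king on h1; in check: yes, from the black queen on e1.
King squares — g1: attacked by Qe1; g2: attacked by Rf2; h2: attacked by Rf2.
White has no legal moves → checkmate.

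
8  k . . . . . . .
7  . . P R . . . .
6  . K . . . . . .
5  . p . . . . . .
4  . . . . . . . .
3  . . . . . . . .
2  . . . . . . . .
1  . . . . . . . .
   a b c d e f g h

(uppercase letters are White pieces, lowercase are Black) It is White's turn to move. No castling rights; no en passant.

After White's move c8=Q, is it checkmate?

After c8=Q: black king on a8; in check: yes, from the white queen on c8.
King squares — a7: attacked by Kb6; b7: attacked by Kb6; b8: attacked by Qc8.
Black has no legal moves → checkmate.

yes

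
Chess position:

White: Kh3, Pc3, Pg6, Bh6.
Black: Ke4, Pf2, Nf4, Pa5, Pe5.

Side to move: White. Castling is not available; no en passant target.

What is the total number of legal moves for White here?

5

White to move; king on h3.
In check: yes, from the black knight on f4.
Legal moves: Kh4, Kg4, Kg3, Kh2, Bxf4.
Count: 5.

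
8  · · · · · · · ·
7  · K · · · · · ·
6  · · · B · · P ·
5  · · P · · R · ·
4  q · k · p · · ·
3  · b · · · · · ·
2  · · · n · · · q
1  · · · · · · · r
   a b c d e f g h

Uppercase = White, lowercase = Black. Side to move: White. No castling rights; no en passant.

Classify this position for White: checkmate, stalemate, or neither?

neither

White to move; white king on b7.
In check: no.
Legal moves for White include: Kc8, Kb8, Kc7, Kb6, Bf8, Bb8, Be7, Bc7, Be5, Bf4, Bg3, Bxh2, Rf8, Rf7, Rf6, Rh5, Rg5, Re5, ... (list truncated; more exist).
White has legal moves and is not in check → neither.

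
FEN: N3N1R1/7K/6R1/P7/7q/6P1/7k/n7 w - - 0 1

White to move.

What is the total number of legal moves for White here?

White to move; king on h7.
In check: yes, from the black queen on h4.
Legal moves: Kg7, Rh6, gxh4.
Count: 3.

3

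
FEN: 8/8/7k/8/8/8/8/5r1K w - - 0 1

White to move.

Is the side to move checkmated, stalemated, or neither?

White to move; white king on h1.
In check: yes, from the black rook on f1.
King squares — g1: attacked by Rf1; g2: available; h2: available.
Legal moves for White: Kh2, Kg2.
White is in check but has 2 legal moves → neither.

neither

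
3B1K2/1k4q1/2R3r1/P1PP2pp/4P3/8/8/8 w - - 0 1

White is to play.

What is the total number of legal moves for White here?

White to move; king on f8.
In check: yes, from the black queen on g7.
Legal moves: Ke8.
Count: 1.

1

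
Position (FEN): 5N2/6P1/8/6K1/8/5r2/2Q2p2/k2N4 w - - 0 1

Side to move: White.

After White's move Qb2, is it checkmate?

After Qb2: black king on a1; in check: yes, from the white queen on b2.
King squares — b1: attacked by Qb2; a2: attacked by Qb2; b2: attacked by Nd1.
Black has no legal moves → checkmate.

yes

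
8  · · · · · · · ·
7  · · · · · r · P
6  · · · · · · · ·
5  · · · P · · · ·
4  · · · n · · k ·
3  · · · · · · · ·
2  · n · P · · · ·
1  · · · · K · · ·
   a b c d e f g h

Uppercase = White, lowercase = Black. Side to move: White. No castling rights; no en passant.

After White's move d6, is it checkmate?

After d6: black king on g4; in check: no.
Black is not in check, so this cannot be checkmate.

no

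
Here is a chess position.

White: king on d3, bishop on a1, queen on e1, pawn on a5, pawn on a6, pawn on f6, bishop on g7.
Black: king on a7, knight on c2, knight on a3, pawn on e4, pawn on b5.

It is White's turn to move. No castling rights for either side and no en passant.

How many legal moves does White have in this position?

White to move; king on d3.
In check: yes, from the black pawn on e4.
Legal moves: Kxe4, Kc3, Ke2, Kd2, Qxe4.
Count: 5.

5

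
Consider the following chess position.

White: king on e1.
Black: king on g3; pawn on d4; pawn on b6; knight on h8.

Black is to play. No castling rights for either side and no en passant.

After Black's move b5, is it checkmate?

no

After b5: white king on e1; in check: no.
White is not in check, so this cannot be checkmate.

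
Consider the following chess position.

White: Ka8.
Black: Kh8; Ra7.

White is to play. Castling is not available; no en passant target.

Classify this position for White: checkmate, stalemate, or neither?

White to move; white king on a8.
In check: yes, from the black rook on a7.
King squares — a7: available; b7: attacked by Ra7; b8: available.
Legal moves for White: Kb8, Kxa7.
White is in check but has 2 legal moves → neither.

neither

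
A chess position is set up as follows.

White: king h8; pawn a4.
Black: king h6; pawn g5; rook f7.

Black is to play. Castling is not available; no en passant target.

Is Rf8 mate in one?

After Rf8: white king on h8; in check: yes, from the black rook on f8.
King squares — g7: attacked by Kh6; h7: attacked by Kh6; g8: attacked by Rf8.
White has no legal moves → checkmate.

yes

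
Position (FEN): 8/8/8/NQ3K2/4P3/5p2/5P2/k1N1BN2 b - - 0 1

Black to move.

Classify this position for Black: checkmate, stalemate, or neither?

stalemate

Black to move; black king on a1.
In check: no.
King squares — b1: attacked by Qb5; a2: attacked by Nc1; b2: attacked by Qb5.
Legal moves for Black: none.
Not in check and no legal moves → stalemate.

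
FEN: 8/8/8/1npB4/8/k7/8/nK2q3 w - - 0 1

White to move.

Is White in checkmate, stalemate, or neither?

checkmate

White to move; white king on b1.
In check: yes, from the black queen on e1.
King squares — a1: attacked by Qe1; c1: attacked by Qe1; a2: attacked by Ka3; b2: attacked by Ka3; c2: attacked by Na1.
Legal moves for White: none.
In check with no legal moves → checkmate.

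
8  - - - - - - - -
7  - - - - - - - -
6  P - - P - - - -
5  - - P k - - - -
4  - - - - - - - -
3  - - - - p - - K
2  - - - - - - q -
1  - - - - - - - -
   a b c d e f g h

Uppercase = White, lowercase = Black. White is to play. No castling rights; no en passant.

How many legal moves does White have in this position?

2

White to move; king on h3.
In check: yes, from the black queen on g2.
Legal moves: Kh4, Kxg2.
Count: 2.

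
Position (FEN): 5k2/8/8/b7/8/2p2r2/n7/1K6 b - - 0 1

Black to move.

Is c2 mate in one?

After c2: white king on b1; in check: yes, from the black pawn on c2.
White has 4 legal replies: Kxc2, Kb2, Kxa2, Ka1.
In check but a legal move exists → not checkmate.

no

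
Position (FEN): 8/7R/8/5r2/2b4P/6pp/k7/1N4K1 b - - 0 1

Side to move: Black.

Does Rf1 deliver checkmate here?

After Rf1: white king on g1; in check: yes, from the black rook on f1.
King squares — f1: attacked by Bc4; h1: attacked by Rf1; f2: attacked by Rf1; g2: attacked by Ph3; h2: attacked by Pg3.
White has no legal moves → checkmate.

yes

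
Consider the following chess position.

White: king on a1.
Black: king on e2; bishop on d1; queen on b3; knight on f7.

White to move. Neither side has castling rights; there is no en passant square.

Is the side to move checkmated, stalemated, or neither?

White to move; white king on a1.
In check: no.
King squares — b1: attacked by Qb3; a2: attacked by Qb3; b2: attacked by Qb3.
Legal moves for White: none.
Not in check and no legal moves → stalemate.

stalemate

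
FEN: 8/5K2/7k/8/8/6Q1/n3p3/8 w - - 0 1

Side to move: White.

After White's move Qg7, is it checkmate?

After Qg7: black king on h6; in check: yes, from the white queen on g7.
Black has 1 legal reply: Kh5.
In check but a legal move exists → not checkmate.

no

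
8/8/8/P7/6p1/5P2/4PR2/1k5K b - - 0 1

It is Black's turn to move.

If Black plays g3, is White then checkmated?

After g3: white king on h1; in check: no.
White is not in check, so this cannot be checkmate.

no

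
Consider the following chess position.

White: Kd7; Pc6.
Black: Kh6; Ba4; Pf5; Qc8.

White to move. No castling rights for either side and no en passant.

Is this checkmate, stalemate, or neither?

neither

White to move; white king on d7.
In check: yes, from the black queen on c8.
King squares — c6: own pawn; d6: available; e6: attacked by Qc8; c7: attacked by Qc8; e7: available; c8: available; d8: attacked by Qc8; e8: attacked by Qc8.
Legal moves for White: Kxc8, Ke7, Kd6.
White is in check but has 3 legal moves → neither.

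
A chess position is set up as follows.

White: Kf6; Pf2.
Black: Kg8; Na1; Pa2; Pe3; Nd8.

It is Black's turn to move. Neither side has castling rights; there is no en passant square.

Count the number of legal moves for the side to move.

Black to move; king on g8.
In check: no.
Legal moves: Kh8, Kf8, Kh7, Nf7, Nb7, Ne6, Nc6, Nb3, Nc2, exf2, e2.
Count: 11.

11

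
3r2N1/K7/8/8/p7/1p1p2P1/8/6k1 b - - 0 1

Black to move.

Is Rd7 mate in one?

After Rd7: white king on a7; in check: yes, from the black rook on d7.
White has 4 legal replies: Kb8, Ka8, Kb6, Ka6.
In check but a legal move exists → not checkmate.

no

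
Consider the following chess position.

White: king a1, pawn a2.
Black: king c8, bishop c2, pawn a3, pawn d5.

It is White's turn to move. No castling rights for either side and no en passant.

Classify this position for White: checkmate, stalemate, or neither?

White to move; white king on a1.
In check: no.
King squares — b1: attacked by Bc2; a2: own pawn; b2: attacked by Pa3.
Legal moves for White: none.
Not in check and no legal moves → stalemate.

stalemate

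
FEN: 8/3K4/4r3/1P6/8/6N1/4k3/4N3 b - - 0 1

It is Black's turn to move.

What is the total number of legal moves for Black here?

5

Black to move; king on e2.
In check: yes, from the white knight on g3.
Legal moves: Ke3, Kf2, Kd2, Kxe1, Kd1.
Count: 5.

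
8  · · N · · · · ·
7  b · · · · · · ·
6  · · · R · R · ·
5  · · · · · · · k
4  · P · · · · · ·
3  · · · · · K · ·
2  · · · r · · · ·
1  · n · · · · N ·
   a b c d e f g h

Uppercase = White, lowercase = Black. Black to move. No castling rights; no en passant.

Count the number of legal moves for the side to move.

23

Black to move; king on h5.
In check: no.
Legal moves: Bb8, Bb6, Bc5, Bd4, Be3, Bf2, Bxg1, Kg5, Kh4, Rxd6, Rd5, Rd4, Rd3+, Rh2, Rg2, Rf2+, Re2, Rc2, Rb2, Ra2, Rd1, Nc3, Na3.
Count: 23.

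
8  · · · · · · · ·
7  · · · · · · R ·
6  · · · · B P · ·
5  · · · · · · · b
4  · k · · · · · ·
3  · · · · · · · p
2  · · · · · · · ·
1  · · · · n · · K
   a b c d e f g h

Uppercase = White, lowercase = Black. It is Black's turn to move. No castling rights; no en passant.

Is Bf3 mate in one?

no

After Bf3: white king on h1; in check: yes, from the black bishop on f3.
White has 3 legal replies: Kh2, Kg1, Rg2.
In check but a legal move exists → not checkmate.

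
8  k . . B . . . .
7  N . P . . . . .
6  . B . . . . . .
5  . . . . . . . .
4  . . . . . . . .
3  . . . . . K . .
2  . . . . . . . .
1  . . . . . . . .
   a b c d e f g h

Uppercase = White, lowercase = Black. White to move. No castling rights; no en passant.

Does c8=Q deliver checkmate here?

After c8=Q: black king on a8; in check: yes, from the white queen on c8.
King squares — a7: attacked by Bb6; b7: attacked by Qc8; b8: attacked by Qc8.
Black has no legal moves → checkmate.

yes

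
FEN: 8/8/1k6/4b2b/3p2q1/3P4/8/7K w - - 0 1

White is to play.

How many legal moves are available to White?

White to move; king on h1.
In check: no.
Legal moves: none.
Count: 0.

0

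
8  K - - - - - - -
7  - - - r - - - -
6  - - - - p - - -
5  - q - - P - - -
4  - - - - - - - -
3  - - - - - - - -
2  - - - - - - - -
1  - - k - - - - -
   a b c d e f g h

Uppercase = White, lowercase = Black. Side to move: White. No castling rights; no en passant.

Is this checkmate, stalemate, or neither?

White to move; white king on a8.
In check: no.
King squares — a7: attacked by Rd7; b7: attacked by Qb5; b8: attacked by Qb5.
Legal moves for White: none.
Not in check and no legal moves → stalemate.

stalemate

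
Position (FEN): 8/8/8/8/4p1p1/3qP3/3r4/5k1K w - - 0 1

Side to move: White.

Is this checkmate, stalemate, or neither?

stalemate

White to move; white king on h1.
In check: no.
King squares — g1: attacked by Kf1; g2: attacked by Kf1; h2: attacked by Rd2.
Legal moves for White: none.
Not in check and no legal moves → stalemate.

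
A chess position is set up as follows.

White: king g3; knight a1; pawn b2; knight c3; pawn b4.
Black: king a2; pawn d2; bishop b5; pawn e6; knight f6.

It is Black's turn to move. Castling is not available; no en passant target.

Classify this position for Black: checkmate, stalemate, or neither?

Black to move; black king on a2.
In check: yes, from the white knight on c3.
King squares — a1: available; b1: attacked by Nc3; b2: available; a3: attacked by Pb2; b3: attacked by Na1.
Legal moves for Black: Kxb2, Kxa1.
Black is in check but has 2 legal moves → neither.

neither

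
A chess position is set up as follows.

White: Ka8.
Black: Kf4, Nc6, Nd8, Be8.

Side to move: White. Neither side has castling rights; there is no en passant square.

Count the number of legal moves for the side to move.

0

White to move; king on a8.
In check: no.
Legal moves: none.
Count: 0.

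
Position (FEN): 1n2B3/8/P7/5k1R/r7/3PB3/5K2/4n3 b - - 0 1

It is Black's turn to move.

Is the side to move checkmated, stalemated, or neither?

neither

Black to move; black king on f5.
In check: yes, from the white rook on h5.
Legal moves for Black: Kf6, Ke6, Kg4.
Black is in check but has 3 legal moves → neither.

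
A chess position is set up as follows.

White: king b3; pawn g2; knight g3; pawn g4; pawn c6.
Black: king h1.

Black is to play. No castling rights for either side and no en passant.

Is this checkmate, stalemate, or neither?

neither

Black to move; black king on h1.
In check: yes, from the white knight on g3.
Legal moves for Black: Kh2, Kxg2, Kg1.
Black is in check but has 3 legal moves → neither.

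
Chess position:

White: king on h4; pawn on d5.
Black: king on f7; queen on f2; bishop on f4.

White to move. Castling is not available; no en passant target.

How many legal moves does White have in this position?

3

White to move; king on h4.
In check: yes, from the black queen on f2.
Legal moves: Kh5, Kg4, Kh3.
Count: 3.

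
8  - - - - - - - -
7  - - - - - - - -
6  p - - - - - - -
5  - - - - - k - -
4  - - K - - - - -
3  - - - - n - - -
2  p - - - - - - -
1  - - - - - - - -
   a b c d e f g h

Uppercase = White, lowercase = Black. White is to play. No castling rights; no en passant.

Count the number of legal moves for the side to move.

6

White to move; king on c4.
In check: yes, from the black knight on e3.
Legal moves: Kc5, Kd4, Kb4, Kd3, Kc3, Kb3.
Count: 6.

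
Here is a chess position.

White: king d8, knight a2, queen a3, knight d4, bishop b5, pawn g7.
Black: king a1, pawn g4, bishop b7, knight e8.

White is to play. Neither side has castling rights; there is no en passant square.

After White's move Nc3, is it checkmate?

yes

After Nc3: black king on a1; in check: yes, from the white queen on a3.
King squares — b1: attacked by Nc3; a2: attacked by Qa3; b2: attacked by Qa3.
Black has no legal moves → checkmate.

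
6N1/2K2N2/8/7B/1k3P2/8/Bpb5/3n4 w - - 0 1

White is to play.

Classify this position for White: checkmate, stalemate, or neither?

White to move; white king on c7.
In check: no.
Legal moves for White include: Ne7, Ngh6, Nf6, Nh8, Nd8, Nfh6, Nd6, Ng5, Ne5, Kd8, Kc8, Kb8, Kd7, Kb7, Kd6, Kc6, Kb6, Bg6, ... (list truncated; more exist).
White has legal moves and is not in check → neither.

neither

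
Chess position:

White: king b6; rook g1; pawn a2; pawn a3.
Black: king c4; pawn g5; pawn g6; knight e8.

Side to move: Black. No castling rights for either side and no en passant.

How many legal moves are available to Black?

Black to move; king on c4.
In check: no.
Legal moves: Ng7, Nc7, Nf6, Nd6, Kd5, Kd4, Kd3, Kc3, g4.
Count: 9.

9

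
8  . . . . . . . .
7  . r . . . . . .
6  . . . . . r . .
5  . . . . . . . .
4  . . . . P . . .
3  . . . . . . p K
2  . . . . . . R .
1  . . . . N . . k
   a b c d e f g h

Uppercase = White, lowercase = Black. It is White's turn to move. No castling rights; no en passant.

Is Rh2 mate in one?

no

After Rh2: black king on h1; in check: yes, from the white rook on h2.
Black has 2 legal replies: Kg1, gxh2.
In check but a legal move exists → not checkmate.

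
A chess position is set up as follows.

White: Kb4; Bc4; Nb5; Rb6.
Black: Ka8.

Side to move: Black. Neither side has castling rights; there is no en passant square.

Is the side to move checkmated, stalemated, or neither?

Black to move; black king on a8.
In check: no.
King squares — a7: attacked by Nb5; b7: attacked by Rb6; b8: attacked by Rb6.
Legal moves for Black: none.
Not in check and no legal moves → stalemate.

stalemate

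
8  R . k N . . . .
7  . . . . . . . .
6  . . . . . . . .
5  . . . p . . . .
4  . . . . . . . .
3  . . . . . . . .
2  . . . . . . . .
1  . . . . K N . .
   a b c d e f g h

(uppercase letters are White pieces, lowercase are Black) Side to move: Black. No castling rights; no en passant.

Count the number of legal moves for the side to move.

Black to move; king on c8.
In check: yes, from the white rook on a8.
Legal moves: Kd7, Kc7.
Count: 2.

2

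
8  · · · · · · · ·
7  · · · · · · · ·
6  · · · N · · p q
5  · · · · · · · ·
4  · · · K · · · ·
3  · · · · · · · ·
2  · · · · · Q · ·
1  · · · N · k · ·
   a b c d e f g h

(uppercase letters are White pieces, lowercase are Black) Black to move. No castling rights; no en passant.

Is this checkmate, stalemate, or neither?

checkmate

Black to move; black king on f1.
In check: yes, from the white queen on f2.
King squares — e1: attacked by Qf2; g1: attacked by Qf2; e2: attacked by Qf2; f2: attacked by Nd1; g2: attacked by Qf2.
Legal moves for Black: none.
In check with no legal moves → checkmate.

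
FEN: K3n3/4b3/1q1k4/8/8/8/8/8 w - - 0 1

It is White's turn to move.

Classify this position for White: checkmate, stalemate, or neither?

White to move; white king on a8.
In check: no.
King squares — a7: attacked by Qb6; b7: attacked by Qb6; b8: attacked by Qb6.
Legal moves for White: none.
Not in check and no legal moves → stalemate.

stalemate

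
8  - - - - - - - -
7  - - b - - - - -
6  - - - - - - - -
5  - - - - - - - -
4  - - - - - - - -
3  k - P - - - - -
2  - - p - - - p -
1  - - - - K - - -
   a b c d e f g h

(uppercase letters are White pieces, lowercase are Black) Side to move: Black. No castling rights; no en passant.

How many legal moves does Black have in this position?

21

Black to move; king on a3.
In check: no.
Legal moves: Bd8, Bb8, Bd6, Bb6, Be5, Ba5, Bf4, Bg3+, Bh2, Ka4, Kb3, Kb2, Ka2, g1=Q+, g1=R+, g1=B, g1=N, c1=Q+, c1=R+, c1=B, c1=N.
Count: 21.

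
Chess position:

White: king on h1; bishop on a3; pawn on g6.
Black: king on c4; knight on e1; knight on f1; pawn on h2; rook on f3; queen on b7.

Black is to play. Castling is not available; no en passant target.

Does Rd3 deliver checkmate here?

After Rd3: white king on h1; in check: yes, from the black queen on b7.
King squares — g1: attacked by Ph2; g2: attacked by Ne1; h2: attacked by Nf1.
White has no legal moves → checkmate.

yes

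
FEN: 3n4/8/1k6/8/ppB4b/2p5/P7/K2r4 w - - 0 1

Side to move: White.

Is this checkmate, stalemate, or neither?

White to move; white king on a1.
In check: yes, from the black rook on d1.
King squares — b1: attacked by Rd1; a2: own pawn; b2: attacked by Pc3.
Legal moves for White: none.
In check with no legal moves → checkmate.

checkmate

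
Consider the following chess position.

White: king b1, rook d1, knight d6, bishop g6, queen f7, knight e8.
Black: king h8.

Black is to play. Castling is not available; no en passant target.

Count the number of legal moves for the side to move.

Black to move; king on h8.
In check: no.
Legal moves: none.
Count: 0.

0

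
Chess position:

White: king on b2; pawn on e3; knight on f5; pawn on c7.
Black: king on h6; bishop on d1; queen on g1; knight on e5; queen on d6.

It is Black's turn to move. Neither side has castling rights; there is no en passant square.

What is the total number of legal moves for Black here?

4

Black to move; king on h6.
In check: yes, from the white knight on f5.
Legal moves: Kh7, Kg6, Kh5, Kg5.
Count: 4.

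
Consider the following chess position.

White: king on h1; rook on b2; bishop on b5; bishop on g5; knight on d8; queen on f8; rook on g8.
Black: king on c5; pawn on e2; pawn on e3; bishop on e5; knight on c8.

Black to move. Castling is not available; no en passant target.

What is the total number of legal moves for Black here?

Black to move; king on c5.
In check: yes, from the white queen on f8.
Legal moves: Kb6, Kd5, Kd4, Ne7, Nd6, Bd6.
Count: 6.

6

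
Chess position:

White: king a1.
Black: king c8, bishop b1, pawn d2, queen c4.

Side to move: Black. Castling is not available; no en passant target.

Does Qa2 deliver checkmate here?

After Qa2: white king on a1; in check: yes, from the black queen on a2.
King squares — b1: attacked by Qa2; a2: attacked by Bb1; b2: attacked by Qa2.
White has no legal moves → checkmate.

yes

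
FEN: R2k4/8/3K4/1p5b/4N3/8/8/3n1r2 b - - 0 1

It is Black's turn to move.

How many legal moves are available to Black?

0

Black to move; king on d8.
In check: yes, from the white rook on a8.
Legal moves: none.
Count: 0.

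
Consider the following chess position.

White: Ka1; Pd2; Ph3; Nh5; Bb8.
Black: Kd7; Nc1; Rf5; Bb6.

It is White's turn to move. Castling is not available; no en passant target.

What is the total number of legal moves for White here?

White to move; king on a1.
In check: no.
Legal moves: Bc7, Ba7, Bd6, Be5, Bf4, Bg3, Bh2, Ng7, Nf6+, Nf4, Ng3, Kb2, Kb1, h4, d3, d4.
Count: 16.

16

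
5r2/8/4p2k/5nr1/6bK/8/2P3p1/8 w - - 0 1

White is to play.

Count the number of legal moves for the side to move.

0

White to move; king on h4.
In check: yes, from the black knight on f5.
Legal moves: none.
Count: 0.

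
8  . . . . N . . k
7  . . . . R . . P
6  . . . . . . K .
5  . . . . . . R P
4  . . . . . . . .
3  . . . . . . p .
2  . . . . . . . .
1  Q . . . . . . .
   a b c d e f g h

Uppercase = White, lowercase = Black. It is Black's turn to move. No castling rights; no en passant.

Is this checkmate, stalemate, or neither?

checkmate

Black to move; black king on h8.
In check: yes, from the white queen on a1.
King squares — g7: attacked by Qa1; h7: attacked by Kg6; g8: attacked by Ph7.
Legal moves for Black: none.
In check with no legal moves → checkmate.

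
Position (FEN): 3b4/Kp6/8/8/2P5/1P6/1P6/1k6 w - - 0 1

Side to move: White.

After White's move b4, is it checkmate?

no

After b4: black king on b1; in check: no.
Black is not in check, so this cannot be checkmate.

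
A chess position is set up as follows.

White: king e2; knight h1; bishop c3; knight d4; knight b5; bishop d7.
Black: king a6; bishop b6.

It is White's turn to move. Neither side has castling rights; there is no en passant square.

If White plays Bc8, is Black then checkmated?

yes

After Bc8: black king on a6; in check: yes, from the white bishop on c8.
King squares — a5: attacked by Bc3; b5: attacked by Nd4; b6: own bishop; a7: attacked by Nb5; b7: attacked by Bc8.
Black has no legal moves → checkmate.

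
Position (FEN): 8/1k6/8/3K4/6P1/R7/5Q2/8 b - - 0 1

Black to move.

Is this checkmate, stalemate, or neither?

Black to move; black king on b7.
In check: no.
Legal moves for Black: Kc8, Kb8, Kc7.
Black has 3 legal moves and is not in check → neither.

neither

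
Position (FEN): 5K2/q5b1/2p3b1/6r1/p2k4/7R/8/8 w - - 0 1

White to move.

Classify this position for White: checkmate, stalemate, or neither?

neither

White to move; white king on f8.
In check: yes, from the black bishop on g7.
King squares — e7: attacked by Qa7; f7: attacked by Bg6; g7: attacked by Qa7; e8: attacked by Bg6; g8: available.
Legal moves for White: Kg8.
White is in check but has 1 legal move → neither.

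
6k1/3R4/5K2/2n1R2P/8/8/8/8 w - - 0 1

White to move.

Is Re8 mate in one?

After Re8: black king on g8; in check: yes, from the white rook on e8.
King squares — f7: attacked by Kf6; g7: attacked by Kf6; h7: attacked by Rd7; f8: attacked by Re8; h8: attacked by Re8.
Black has no legal moves → checkmate.

yes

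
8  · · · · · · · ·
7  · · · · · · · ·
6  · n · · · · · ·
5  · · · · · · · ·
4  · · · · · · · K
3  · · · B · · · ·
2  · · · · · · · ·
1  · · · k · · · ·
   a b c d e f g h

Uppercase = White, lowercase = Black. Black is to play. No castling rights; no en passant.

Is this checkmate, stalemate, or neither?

neither

Black to move; black king on d1.
In check: no.
Legal moves for Black: Nc8, Na8, Nd7, Nd5, Nc4, Na4, Kd2, Ke1, Kc1.
Black has 9 legal moves and is not in check → neither.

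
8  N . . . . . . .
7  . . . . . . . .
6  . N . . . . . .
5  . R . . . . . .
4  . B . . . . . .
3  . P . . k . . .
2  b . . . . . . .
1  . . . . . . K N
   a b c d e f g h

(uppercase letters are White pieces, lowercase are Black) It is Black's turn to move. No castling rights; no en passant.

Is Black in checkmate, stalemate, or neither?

neither

Black to move; black king on e3.
In check: no.
Legal moves for Black: Kf4, Ke4, Kd4, Kf3, Kd3, Ke2, Bxb3, Bb1.
Black has 8 legal moves and is not in check → neither.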